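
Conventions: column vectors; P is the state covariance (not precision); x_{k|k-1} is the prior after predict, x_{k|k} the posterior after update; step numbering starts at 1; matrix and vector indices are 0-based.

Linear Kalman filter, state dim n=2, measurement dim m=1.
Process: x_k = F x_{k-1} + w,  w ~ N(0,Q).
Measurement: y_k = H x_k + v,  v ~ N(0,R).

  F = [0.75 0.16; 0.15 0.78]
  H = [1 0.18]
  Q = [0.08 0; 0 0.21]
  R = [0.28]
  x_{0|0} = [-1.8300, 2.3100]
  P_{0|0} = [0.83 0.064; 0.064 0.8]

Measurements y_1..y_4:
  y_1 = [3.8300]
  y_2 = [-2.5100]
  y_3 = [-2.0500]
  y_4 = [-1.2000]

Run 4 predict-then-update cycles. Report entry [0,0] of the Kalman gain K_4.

step 1: x^-=[-1.0029, 1.5273]  P^-=[0.5827 0.2322; 0.2322 0.7304]  S=[0.9700]  K=[0.6438; 0.3749]  nu=[4.5580]  x^+=[1.9317, 3.2362]  P^+=[0.1806 -0.0019; -0.0019 0.5940]
step 2: x^-=[1.9666, 2.8140]  P^-=[0.1963 0.0933; 0.0933 0.5750]  S=[0.5285]  K=[0.4032; 0.3723]  nu=[-4.9831]  x^+=[-0.0428, 0.9588]  P^+=[0.1104 0.0139; 0.0139 0.5018]
step 3: x^-=[0.1213, 0.7415]  P^-=[0.1583 0.0835; 0.0835 0.5210]  S=[0.4852]  K=[0.3572; 0.3654]  nu=[-2.3048]  x^+=[-0.7019, -0.1007]  P^+=[0.0964 0.0202; 0.0202 0.4562]
step 4: x^-=[-0.5425, -0.1838]  P^-=[0.1507 0.0801; 0.0801 0.4945]  S=[0.4756]  K=[0.3473; 0.3555]  nu=[-0.6244]  x^+=[-0.7594, -0.4058]  P^+=[0.0934 0.0214; 0.0214 0.4344]

K[0,0] = 0.3473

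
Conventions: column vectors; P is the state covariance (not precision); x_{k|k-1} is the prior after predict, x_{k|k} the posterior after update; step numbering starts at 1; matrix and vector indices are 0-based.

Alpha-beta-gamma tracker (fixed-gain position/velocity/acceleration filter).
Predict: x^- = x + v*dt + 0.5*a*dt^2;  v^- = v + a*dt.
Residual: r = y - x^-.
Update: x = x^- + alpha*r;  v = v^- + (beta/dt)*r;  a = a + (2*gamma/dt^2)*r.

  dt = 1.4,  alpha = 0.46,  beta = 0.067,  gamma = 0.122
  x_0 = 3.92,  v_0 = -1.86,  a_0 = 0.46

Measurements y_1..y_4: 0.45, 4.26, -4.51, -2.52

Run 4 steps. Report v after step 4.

step 1: x_pred=1.7668  r=-1.3168  x^+=1.1611  v^+=-1.2790  a^+=0.2961
step 2: x_pred=-0.3394  r=4.5994  x^+=1.7763  v^+=-0.6444  a^+=0.8687
step 3: x_pred=1.7254  r=-6.2354  x^+=-1.1429  v^+=0.2733  a^+=0.0924
step 4: x_pred=-0.6697  r=-1.8503  x^+=-1.5208  v^+=0.3141  a^+=-0.1379

v_post = 0.3141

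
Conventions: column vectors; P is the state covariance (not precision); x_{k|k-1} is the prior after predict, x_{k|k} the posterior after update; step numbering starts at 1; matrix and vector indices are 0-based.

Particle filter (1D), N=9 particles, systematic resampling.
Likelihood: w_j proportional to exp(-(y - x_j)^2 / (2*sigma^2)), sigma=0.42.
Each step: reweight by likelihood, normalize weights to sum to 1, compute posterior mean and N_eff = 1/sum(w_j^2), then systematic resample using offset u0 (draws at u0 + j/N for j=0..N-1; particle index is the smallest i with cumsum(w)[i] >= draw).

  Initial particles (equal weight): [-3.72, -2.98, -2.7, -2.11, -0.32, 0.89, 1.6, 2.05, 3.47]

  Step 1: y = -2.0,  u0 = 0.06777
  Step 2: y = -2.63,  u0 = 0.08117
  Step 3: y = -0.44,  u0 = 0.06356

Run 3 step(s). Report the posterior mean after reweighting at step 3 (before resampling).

step 1: w=[0.0002, 0.0513, 0.1945, 0.7538, 0.0003, 0.0000, 0.0000, 0.0000, 0.0000]  mean=-2.2692  Neff=1.6430  idx=[2, 2, 3, 3, 3, 3, 3, 3, 3]
step 2: w=[0.1887, 0.1887, 0.0889, 0.0889, 0.0889, 0.0889, 0.0889, 0.0889, 0.0889]  mean=-2.3327  Neff=7.8983  idx=[0, 1, 1, 2, 3, 4, 6, 7, 8]
step 3: w=[0.0002, 0.0002, 0.0002, 0.1666, 0.1666, 0.1666, 0.1666, 0.1666, 0.1666]  mean=-2.1104  Neff=6.0084  idx=[3, 4, 4, 5, 6, 6, 7, 8, 8]

post_mean = -2.1104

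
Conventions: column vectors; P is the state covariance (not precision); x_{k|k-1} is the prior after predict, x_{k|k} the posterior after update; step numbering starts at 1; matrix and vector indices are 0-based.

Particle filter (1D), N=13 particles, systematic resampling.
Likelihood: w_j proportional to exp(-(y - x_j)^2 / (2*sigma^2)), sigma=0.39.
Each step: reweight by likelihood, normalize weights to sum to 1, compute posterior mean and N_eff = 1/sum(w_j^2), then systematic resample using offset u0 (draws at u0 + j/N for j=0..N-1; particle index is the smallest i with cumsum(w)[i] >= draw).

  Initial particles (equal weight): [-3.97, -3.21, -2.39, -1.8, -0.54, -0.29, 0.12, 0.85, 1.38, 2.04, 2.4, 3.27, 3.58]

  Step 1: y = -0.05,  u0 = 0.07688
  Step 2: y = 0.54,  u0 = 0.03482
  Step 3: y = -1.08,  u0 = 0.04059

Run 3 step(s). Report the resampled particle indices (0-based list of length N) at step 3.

step 1: w=[0.0000, 0.0000, 0.0000, 0.0000, 0.2008, 0.3658, 0.4020, 0.0308, 0.0005, 0.0000, 0.0000, 0.0000, 0.0000]  mean=-0.1394  Neff=2.9700  idx=[4, 4, 5, 5, 5, 5, 5, 6, 6, 6, 6, 6, 8]
step 2: w=[0.0062, 0.0062, 0.0300, 0.0300, 0.0300, 0.0300, 0.0300, 0.1618, 0.1618, 0.1618, 0.1618, 0.1618, 0.0284]  mean=0.0860  Neff=7.3370  idx=[2, 5, 7, 7, 8, 8, 9, 9, 10, 10, 10, 11, 11]
step 3: w=[0.3633, 0.3633, 0.0249, 0.0249, 0.0249, 0.0249, 0.0249, 0.0249, 0.0249, 0.0249, 0.0249, 0.0249, 0.0249]  mean=-0.1779  Neff=3.6933  idx=[0, 0, 0, 0, 0, 1, 1, 1, 1, 2, 5, 8, 11]

resampled_idx = [0, 0, 0, 0, 0, 1, 1, 1, 1, 2, 5, 8, 11]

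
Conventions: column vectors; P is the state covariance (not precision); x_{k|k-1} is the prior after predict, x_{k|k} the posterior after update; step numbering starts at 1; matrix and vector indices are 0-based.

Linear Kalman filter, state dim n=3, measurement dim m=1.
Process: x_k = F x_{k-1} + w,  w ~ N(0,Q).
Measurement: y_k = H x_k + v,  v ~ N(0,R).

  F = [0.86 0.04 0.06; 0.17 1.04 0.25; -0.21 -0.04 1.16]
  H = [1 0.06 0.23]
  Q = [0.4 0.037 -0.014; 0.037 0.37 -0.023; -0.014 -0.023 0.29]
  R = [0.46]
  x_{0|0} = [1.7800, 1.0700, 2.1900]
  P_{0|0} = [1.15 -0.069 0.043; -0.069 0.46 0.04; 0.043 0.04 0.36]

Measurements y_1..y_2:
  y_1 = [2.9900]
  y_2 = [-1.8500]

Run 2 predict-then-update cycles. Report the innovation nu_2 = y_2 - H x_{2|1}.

step 1: x^-=[1.7050, 1.9629, 2.1238]  P^-=[1.2525 0.1801 -0.1503; 0.1801 0.9233 0.0908; -0.1503 0.0908 0.8000]  S=[1.7131]  K=[0.7172; 0.1496; 0.0229]  nu=[0.6788]  x^+=[2.1918, 2.0645, 2.1393]  P^+=[0.3712 -0.0038 -0.1784; -0.0038 0.8850 0.0850; -0.1784 0.0850 0.7992]
step 2: x^-=[2.0959, 3.0545, 1.9387]  P^-=[0.6606 0.1026 -0.1986; 0.1026 1.4155 0.2354; -0.1986 0.2354 1.4621]  S=[1.1304]  K=[0.5494; 0.2138; 0.1342]  nu=[-4.5751]  x^+=[-0.4175, 2.0763, 1.3245]  P^+=[0.3194 -0.0302 -0.2820; -0.0302 1.3639 0.2029; -0.2820 0.2029 1.4417]

innov = [-4.5751]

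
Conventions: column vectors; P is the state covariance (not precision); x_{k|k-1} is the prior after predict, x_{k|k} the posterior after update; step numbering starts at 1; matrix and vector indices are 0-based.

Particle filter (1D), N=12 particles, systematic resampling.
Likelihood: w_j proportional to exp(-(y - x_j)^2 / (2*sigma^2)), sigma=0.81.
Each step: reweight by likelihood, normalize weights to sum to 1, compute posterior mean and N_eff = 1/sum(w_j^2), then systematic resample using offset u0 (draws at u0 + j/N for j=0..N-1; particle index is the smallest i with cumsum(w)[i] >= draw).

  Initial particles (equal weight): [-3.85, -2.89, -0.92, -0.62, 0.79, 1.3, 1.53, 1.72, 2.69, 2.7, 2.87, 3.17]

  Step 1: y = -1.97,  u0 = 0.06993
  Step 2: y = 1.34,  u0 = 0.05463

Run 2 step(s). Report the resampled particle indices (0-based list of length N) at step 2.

step 1: w=[0.0530, 0.4109, 0.3381, 0.1953, 0.0024, 0.0002, 0.0001, 0.0000, 0.0000, 0.0000, 0.0000, 0.0000]  mean=-1.8214  Neff=3.0851  idx=[1, 1, 1, 1, 1, 2, 2, 2, 2, 3, 3, 3]
step 2: w=[0.0000, 0.0000, 0.0000, 0.0000, 0.0000, 0.0842, 0.0842, 0.0842, 0.0842, 0.2210, 0.2210, 0.2210]  mean=-0.7211  Neff=5.7165  idx=[5, 6, 7, 8, 9, 9, 9, 10, 10, 11, 11, 11]

resampled_idx = [5, 6, 7, 8, 9, 9, 9, 10, 10, 11, 11, 11]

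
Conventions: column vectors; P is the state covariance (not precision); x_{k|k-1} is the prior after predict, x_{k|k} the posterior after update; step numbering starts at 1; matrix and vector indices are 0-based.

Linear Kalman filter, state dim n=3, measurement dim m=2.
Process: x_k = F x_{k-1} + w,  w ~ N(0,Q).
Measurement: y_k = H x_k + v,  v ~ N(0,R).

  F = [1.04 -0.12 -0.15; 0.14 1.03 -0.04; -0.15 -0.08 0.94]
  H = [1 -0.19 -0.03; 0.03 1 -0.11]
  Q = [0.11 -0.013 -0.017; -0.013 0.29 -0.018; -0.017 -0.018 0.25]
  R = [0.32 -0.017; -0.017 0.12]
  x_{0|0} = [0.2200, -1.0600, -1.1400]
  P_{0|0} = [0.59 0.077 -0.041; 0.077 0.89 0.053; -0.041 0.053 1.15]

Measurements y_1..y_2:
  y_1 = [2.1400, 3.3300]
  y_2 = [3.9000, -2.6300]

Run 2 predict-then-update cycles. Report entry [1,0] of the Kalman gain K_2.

K[1,0] = -0.0581

step 1: x^-=[0.5270, -1.0154, -1.0198]  P^-=[0.7823 0.0456 -0.3140; 0.0456 1.2659 -0.1139; -0.3140 -0.1139 1.2905]  S=[1.1494 -0.1486; -0.1486 1.4321]  K=[0.7000 0.1450; -0.0518 0.8883; -0.3162 -0.2180]  nu=[1.3895, 4.2174]  x^+=[2.1112, 2.6589, -2.3788]  P^+=[0.2191 -0.0059 -0.0438; -0.0059 0.1192 0.1046; -0.0438 0.1046 1.1280]
step 2: x^-=[2.2334, 3.1294, -2.7654]  P^-=[0.3930 -0.0082 -0.2630; -0.0082 0.4127 0.0217; -0.2630 0.0217 1.2489]  S=[0.7481 -0.0587; -0.0587 0.5446]  K=[0.5472 0.1187; -0.0581 0.7467; -0.4286 -0.2730]  nu=[2.1783, -6.1306]  x^+=[2.6977, -1.5746, -2.0254]  P^+=[0.1689 -0.0091 -0.0817; -0.0091 0.1015 0.0963; -0.0817 0.0963 1.0846]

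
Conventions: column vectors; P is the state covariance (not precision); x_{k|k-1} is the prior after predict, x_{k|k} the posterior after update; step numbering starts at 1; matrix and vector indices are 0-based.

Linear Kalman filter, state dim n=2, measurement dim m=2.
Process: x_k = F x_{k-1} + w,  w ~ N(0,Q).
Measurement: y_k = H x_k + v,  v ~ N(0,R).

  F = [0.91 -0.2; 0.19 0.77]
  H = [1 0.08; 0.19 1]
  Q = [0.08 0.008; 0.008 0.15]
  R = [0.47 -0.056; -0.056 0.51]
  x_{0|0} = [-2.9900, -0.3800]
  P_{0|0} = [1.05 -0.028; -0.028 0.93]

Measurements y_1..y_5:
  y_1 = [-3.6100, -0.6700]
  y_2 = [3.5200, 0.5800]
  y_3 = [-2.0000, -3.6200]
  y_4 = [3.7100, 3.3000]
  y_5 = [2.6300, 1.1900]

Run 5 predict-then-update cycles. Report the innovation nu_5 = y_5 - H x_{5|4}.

innov = [1.5697, 0.4821]

step 1: x^-=[-2.6449, -0.8607]  P^-=[0.9969 0.0278; 0.0278 0.7311]  S=[1.4760 0.2201; 0.2201 1.2876]  K=[0.6688 0.0544; -0.0275 0.5766]  nu=[-0.8962, 0.6932]  x^+=[-3.2066, -0.4363]  P^+=[0.3169 -0.0699; -0.0699 0.3089]
step 2: x^-=[-2.8308, -0.9452]  P^-=[0.3802 -0.0311; -0.0311 0.3241]  S=[0.8473 0.0106; 0.0106 0.8360]  K=[0.4453 0.0435; -0.0109 0.3808]  nu=[6.4264, 2.0631]  x^+=[0.1205, -0.2297]  P^+=[0.2102 -0.0427; -0.0427 0.2029]
step 3: x^-=[0.1556, -0.1540]  P^-=[0.2778 -0.0152; -0.0152 0.2654]  S=[0.7470 0.0026; 0.0026 0.7797]  K=[0.3700 0.0470; 0.0069 0.3367]  nu=[-2.1433, -3.4956]  x^+=[-0.8017, -1.3457]  P^+=[0.1737 -0.0298; -0.0298 0.1770]
step 4: x^-=[-0.4604, -1.1886]  P^-=[0.2417 -0.0089; -0.0089 0.2525]  S=[0.7119 0.0010; 0.0010 0.7678]  K=[0.3385 0.0477; 0.0153 0.3266]  nu=[4.2655, 4.5760]  x^+=[1.2016, 0.3714]  P^+=[0.1584 -0.0247; -0.0247 0.1704]
step 5: x^-=[1.0191, 0.5143]  P^-=[0.2270 -0.0072; -0.0072 0.2495]  S=[0.6974 -0.0003; -0.0003 0.7650]  K=[0.3246 0.0470; 0.0184 0.3244]  nu=[1.5697, 0.4821]  x^+=[1.5514, 0.6995]  P^+=[0.1518 -0.0230; -0.0230 0.1688]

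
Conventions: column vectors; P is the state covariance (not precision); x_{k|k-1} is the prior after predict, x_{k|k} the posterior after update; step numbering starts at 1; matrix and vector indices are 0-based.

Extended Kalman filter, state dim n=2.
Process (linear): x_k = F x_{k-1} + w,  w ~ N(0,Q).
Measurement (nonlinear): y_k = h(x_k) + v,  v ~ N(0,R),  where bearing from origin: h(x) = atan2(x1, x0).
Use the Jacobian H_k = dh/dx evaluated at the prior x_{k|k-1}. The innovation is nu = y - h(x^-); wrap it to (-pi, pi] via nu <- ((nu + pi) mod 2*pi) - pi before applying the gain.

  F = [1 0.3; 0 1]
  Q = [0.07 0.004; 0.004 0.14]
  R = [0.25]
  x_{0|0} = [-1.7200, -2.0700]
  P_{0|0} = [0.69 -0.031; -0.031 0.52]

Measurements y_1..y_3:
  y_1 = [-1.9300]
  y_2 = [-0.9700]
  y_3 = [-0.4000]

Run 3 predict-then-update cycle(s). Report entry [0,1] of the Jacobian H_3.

step 1: x^-=[-2.3410, -2.0700]  P^-=[0.7882 0.1290; 0.1290 0.6600]  H_jac=[0.2120 -0.2397]  S=[0.3102]  K=[0.4389; -0.4219]  nu=[0.4876]  x^+=[-2.1270, -2.2757]  P^+=[0.7284 0.1864; 0.1864 0.6048]
step 2: x^-=[-2.8097, -2.2757]  P^-=[0.9647 0.3719; 0.3719 0.7448]  H_jac=[0.1741 -0.2149]  S=[0.2858]  K=[0.3079; -0.3336]  nu=[1.4908]  x^+=[-2.3507, -2.7730]  P^+=[0.9376 0.4012; 0.4012 0.7130]
step 3: x^-=[-3.1826, -2.7730]  P^-=[1.3125 0.6191; 0.6191 0.8530]  H_jac=[0.1556 -0.1786]  S=[0.2746]  K=[0.3412; -0.2040]  nu=[2.0249]  x^+=[-2.4917, -3.1860]  P^+=[1.2806 0.6382; 0.6382 0.8416]

H_jac[0,1] = -0.1786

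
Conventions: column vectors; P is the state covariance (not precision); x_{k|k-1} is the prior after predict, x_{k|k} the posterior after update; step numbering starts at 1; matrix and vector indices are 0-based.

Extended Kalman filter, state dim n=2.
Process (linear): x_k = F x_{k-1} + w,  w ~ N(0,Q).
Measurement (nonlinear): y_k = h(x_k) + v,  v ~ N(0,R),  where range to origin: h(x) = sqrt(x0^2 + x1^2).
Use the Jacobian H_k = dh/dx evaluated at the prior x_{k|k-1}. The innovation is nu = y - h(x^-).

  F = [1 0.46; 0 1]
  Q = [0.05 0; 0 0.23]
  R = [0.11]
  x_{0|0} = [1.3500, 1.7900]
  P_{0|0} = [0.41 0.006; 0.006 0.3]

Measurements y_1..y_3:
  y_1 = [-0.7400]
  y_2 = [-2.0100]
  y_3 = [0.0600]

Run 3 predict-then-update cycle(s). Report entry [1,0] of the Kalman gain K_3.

step 1: x^-=[2.1734, 1.7900]  P^-=[0.5290 0.1440; 0.1440 0.5300]  H_jac=[0.7719 0.6357]  S=[0.7807]  K=[0.6403; 0.5739]  nu=[-3.5556]  x^+=[-0.1032, -0.2507]  P^+=[0.2089 -0.1429; -0.1429 0.2728]
step 2: x^-=[-0.2185, -0.2507]  P^-=[0.1852 -0.0174; -0.0174 0.5028]  H_jac=[-0.6570 -0.7539]  S=[0.4585]  K=[-0.2368; -0.8019]  nu=[-2.3426]  x^+=[0.3362, 1.6277]  P^+=[0.1595 -0.1045; -0.1045 0.2080]
step 3: x^-=[1.0849, 1.6277]  P^-=[0.1574 -0.0088; -0.0088 0.4380]  H_jac=[0.5546 0.8321]  S=[0.4536]  K=[0.1764; 0.7928]  nu=[-1.8961]  x^+=[0.7504, 0.1245]  P^+=[0.1433 -0.0722; -0.0722 0.1529]

K[1,0] = 0.7928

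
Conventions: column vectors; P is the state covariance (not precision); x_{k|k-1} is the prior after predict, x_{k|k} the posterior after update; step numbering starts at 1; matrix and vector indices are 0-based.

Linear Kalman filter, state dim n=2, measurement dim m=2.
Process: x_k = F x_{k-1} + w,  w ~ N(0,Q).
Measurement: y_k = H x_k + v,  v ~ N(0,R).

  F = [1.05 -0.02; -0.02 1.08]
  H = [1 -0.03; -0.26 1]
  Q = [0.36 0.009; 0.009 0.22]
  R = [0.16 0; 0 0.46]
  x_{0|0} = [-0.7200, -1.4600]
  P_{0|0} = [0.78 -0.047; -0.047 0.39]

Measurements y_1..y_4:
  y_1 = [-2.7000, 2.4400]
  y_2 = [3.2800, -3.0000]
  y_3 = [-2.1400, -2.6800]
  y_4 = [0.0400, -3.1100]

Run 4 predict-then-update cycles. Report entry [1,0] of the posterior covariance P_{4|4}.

step 1: x^-=[-0.7268, -1.5624]  P^-=[1.2221 -0.0691; -0.0691 0.6772]  S=[1.3868 -0.4077; -0.4077 1.2558]  K=[0.8757 -0.0237; 0.1086 0.5889]  nu=[-2.0201, 3.8134]  x^+=[-2.5864, 0.4638]  P^+=[0.1409 0.0257; 0.0257 0.2776]
step 2: x^-=[-2.7249, 0.5526]  P^-=[0.5144 0.0292; 0.0292 0.5427]  S=[0.6731 -0.1206; -0.1206 1.0223]  K=[0.7606 -0.0125; 0.1154 0.5371]  nu=[6.0215, -4.2611]  x^+=[1.9086, -1.0409]  P^+=[0.1225 0.0261; 0.0261 0.2538]
step 3: x^-=[2.0248, -1.1623]  P^-=[0.4940 0.0305; 0.0305 0.5150]  S=[0.6527 -0.1131; -0.1131 0.9925]  K=[0.7533 -0.0128; 0.1139 0.5239]  nu=[-4.1997, -0.9912]  x^+=[-1.1263, -2.1600]  P^+=[0.1213 0.0257; 0.0257 0.2476]
step 4: x^-=[-1.1394, -2.3102]  P^-=[0.4928 0.0302; 0.0302 0.5078]  S=[0.6514 -0.1129; -0.1129 0.9854]  K=[0.7528 -0.0131; 0.1132 0.5203]  nu=[1.1101, -1.0960]  x^+=[-0.2894, -2.7549]  P^+=[0.1212 0.0255; 0.0255 0.2460]

P_post[1,0] = 0.0255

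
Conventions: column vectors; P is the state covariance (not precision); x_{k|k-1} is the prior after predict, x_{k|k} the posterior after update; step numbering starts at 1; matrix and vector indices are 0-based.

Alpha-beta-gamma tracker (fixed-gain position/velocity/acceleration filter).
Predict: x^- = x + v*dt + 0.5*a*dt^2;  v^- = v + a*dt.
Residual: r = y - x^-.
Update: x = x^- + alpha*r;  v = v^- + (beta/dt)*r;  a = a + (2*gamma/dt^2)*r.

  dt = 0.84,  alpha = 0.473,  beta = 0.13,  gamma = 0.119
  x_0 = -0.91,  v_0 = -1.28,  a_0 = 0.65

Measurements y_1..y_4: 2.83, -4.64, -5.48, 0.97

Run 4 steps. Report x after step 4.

x_post = -1.1910

step 1: x_pred=-1.7559  r=4.5859  x^+=0.4132  v^+=-0.0243  a^+=2.1968
step 2: x_pred=1.1679  r=-5.8079  x^+=-1.5792  v^+=0.9222  a^+=0.2378
step 3: x_pred=-0.7207  r=-4.7593  x^+=-2.9718  v^+=0.3854  a^+=-1.3675
step 4: x_pred=-3.1305  r=4.1005  x^+=-1.1910  v^+=-0.1287  a^+=0.0156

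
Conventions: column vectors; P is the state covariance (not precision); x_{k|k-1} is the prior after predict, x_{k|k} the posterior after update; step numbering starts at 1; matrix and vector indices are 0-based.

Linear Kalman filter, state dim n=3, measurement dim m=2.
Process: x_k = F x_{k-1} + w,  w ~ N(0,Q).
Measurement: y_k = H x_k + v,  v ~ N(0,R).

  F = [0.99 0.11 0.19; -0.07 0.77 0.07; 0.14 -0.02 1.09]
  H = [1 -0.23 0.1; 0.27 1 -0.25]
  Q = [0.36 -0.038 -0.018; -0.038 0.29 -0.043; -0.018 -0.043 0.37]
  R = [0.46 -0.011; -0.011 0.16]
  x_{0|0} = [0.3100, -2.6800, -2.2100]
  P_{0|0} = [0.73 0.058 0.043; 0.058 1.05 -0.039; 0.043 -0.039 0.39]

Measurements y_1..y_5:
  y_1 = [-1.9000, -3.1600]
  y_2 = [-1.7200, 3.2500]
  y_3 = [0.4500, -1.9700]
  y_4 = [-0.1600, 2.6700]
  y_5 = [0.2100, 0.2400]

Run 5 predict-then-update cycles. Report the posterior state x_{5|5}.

step 1: x^-=[-0.4078, -2.2400, -2.3119]  P^-=[1.1294 0.0457 0.2044; 0.0457 0.9072 -0.0658; 0.2044 -0.0658 0.8626]  S=[1.6689 0.0507; 0.0507 1.2334]  K=[0.6762 0.2151; -0.1248 0.7640; 0.1890 -0.1912]  nu=[-1.7762, -1.3879]  x^+=[-1.9073, -3.0787, -2.3823]  P^+=[0.2946 -0.0410 0.0463; -0.0410 0.1710 0.1452; 0.0463 0.1452 0.7615]
step 2: x^-=[-2.6795, -2.4038, -2.8022]  P^-=[0.6929 -0.0398 0.2484; -0.0398 0.4162 0.1237; 0.2484 0.1237 1.2886]  S=[1.2501 -0.0251; -0.0251 0.5903]  K=[0.5849 0.1692; -0.0858 0.6307; 0.2748 -0.2109]  nu=[0.6869, 5.6768]  x^+=[-1.3176, 1.1177, -3.8106]  P^+=[0.2534 -0.0311 0.0666; -0.0311 0.1694 0.2365; 0.0666 0.2365 1.1651]
step 3: x^-=[-1.9055, 0.6861, -4.3603]  P^-=[0.6806 -0.0090 0.3593; -0.0090 0.4256 0.2312; 0.3593 0.2312 1.7695]  S=[1.2462 -0.0216; -0.0216 0.5768]  K=[0.5796 0.1688; -0.0563 0.6313; 0.3845 -0.1836]  nu=[2.9493, -3.2317]  x^+=[-0.7418, -1.5202, -2.6330]  P^+=[0.2498 -0.0222 0.0986; -0.0222 0.1902 0.3305; 0.0986 0.3305 1.5628]
step 4: x^-=[-1.4019, -1.3029, -2.9434]  P^-=[0.7096 0.0213 0.4873; 0.0213 0.4487 0.3388; 0.4873 0.3388 2.2475]  S=[1.2879 -0.0142; -0.0142 0.5772]  K=[0.5869 0.1721; -0.0303 0.6398; 0.4908 -0.1465]  nu=[1.2365, 3.6155]  x^+=[-0.0538, 0.9731, -2.8663]  P^+=[0.2517 -0.0142 0.1309; -0.0142 0.2107 0.4165; 0.1309 0.4165 1.9229]
step 5: x^-=[-0.4908, 0.5524, -3.1512]  P^-=[0.7423 0.0488 0.6078; 0.0488 0.4707 0.4368; 0.6078 0.4368 2.6814]  S=[1.3330 -0.0069; -0.0069 0.5783]  K=[0.5949 0.1752; -0.0085 0.6478; 0.5812 -0.1132]  nu=[1.1430, -0.9677]  x^+=[0.0196, -0.0842, -2.3774]  P^+=[0.2542 -0.0075 0.1586; -0.0075 0.2279 0.4884; 0.1586 0.4884 2.2229]

x_post = [0.0196, -0.0842, -2.3774]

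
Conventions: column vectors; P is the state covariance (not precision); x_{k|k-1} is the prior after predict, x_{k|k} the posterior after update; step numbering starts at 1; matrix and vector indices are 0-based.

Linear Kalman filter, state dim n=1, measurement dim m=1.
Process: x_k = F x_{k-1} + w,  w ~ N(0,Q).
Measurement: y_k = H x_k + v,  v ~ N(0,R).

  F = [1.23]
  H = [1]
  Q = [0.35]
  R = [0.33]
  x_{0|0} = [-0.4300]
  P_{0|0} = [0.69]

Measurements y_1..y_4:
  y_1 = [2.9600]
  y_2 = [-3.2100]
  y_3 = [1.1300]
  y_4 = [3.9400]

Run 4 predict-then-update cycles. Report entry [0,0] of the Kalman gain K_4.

K[0,0] = 0.6761

step 1: x^-=[-0.5289]  P^-=[1.3939]  S=[1.7239]  K=[0.8086]  nu=[3.4889]  x^+=[2.2921]  P^+=[0.2668]
step 2: x^-=[2.8193]  P^-=[0.7537]  S=[1.0837]  K=[0.6955]  nu=[-6.0293]  x^+=[-1.3740]  P^+=[0.2295]
step 3: x^-=[-1.6900]  P^-=[0.6972]  S=[1.0272]  K=[0.6787]  nu=[2.8200]  x^+=[0.2241]  P^+=[0.2240]
step 4: x^-=[0.2756]  P^-=[0.6889]  S=[1.0189]  K=[0.6761]  nu=[3.6644]  x^+=[2.7531]  P^+=[0.2231]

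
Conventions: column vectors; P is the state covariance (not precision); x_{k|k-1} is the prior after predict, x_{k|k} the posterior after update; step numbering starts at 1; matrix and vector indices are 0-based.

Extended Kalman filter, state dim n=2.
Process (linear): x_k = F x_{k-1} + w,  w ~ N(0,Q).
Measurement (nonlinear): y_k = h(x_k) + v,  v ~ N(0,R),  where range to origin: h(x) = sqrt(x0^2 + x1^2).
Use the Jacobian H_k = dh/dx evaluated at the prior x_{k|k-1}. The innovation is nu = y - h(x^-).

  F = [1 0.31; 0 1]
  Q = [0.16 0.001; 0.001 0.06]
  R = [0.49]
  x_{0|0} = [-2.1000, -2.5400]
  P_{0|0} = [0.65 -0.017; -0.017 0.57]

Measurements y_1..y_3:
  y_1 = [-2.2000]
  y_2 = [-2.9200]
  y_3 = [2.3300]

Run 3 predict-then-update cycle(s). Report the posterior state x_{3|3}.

step 1: x^-=[-2.8874, -2.5400]  P^-=[0.8542 0.1607; 0.1607 0.6300]  H_jac=[-0.7508 -0.6605]  S=[1.4058]  K=[-0.5317; -0.3818]  nu=[-6.0456]  x^+=[0.3273, -0.2316]  P^+=[0.4567 -0.1247; -0.1247 0.4250]
step 2: x^-=[0.2555, -0.2316]  P^-=[0.5803 0.0080; 0.0080 0.4850]  H_jac=[0.7409 -0.6716]  S=[1.0193]  K=[0.4165; -0.3138]  nu=[-3.2649]  x^+=[-1.1042, 0.7928]  P^+=[0.4035 0.1412; 0.1412 0.3847]
step 3: x^-=[-0.8584, 0.7928]  P^-=[0.6880 0.2615; 0.2615 0.4447]  H_jac=[-0.7346 0.6785]  S=[0.8053]  K=[-0.4073; 0.1361]  nu=[1.1615]  x^+=[-1.3315, 0.9508]  P^+=[0.5544 0.3061; 0.3061 0.4298]

x_post = [-1.3315, 0.9508]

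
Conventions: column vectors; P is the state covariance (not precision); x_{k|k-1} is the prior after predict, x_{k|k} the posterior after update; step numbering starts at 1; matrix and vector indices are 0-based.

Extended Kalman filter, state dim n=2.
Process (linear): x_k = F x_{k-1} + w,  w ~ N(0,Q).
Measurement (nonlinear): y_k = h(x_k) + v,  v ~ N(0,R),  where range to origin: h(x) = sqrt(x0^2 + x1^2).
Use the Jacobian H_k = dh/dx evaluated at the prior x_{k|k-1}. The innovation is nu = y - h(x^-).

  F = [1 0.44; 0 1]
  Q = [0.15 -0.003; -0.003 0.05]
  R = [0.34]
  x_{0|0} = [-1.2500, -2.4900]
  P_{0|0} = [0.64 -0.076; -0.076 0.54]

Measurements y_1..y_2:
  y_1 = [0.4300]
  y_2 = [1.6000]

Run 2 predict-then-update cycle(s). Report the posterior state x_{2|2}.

x_post = [-1.1375, -1.1400]

step 1: x^-=[-2.3456, -2.4900]  P^-=[0.8277 0.1586; 0.1586 0.5900]  H_jac=[-0.6857 -0.7279]  S=[1.2001]  K=[-0.5691; -0.4485]  nu=[-2.9908]  x^+=[-0.6435, -1.1487]  P^+=[0.4390 -0.1477; -0.1477 0.3486]
step 2: x^-=[-1.1489, -1.1487]  P^-=[0.5265 0.0027; 0.0027 0.3986]  H_jac=[-0.7072 -0.7070]  S=[0.8053]  K=[-0.4647; -0.3524]  nu=[-0.0246]  x^+=[-1.1375, -1.1400]  P^+=[0.3526 -0.1292; -0.1292 0.2986]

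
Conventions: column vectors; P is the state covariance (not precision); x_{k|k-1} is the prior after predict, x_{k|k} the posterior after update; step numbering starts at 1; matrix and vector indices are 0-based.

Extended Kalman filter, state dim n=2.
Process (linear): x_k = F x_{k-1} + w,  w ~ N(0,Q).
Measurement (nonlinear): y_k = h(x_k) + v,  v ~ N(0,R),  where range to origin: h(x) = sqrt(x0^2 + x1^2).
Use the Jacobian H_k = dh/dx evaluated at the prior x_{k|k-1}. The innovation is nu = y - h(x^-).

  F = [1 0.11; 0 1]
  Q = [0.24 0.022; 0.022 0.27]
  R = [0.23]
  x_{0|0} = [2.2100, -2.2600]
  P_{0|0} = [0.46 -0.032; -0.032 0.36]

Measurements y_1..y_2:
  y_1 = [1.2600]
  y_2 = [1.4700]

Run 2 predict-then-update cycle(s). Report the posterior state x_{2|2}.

x_post = [0.8898, -1.2463]

step 1: x^-=[1.9614, -2.2600]  P^-=[0.6973 0.0296; 0.0296 0.6300]  H_jac=[0.6555 -0.7552]  S=[0.8596]  K=[0.5057; -0.5309]  nu=[-1.7324]  x^+=[1.0853, -1.3402]  P^+=[0.4775 0.2604; 0.2604 0.3877]
step 2: x^-=[0.9379, -1.3402]  P^-=[0.7795 0.3250; 0.3250 0.6577]  H_jac=[0.5734 -0.8193]  S=[0.6223]  K=[0.2902; -0.5664]  nu=[-0.1658]  x^+=[0.8898, -1.2463]  P^+=[0.7271 0.4273; 0.4273 0.4581]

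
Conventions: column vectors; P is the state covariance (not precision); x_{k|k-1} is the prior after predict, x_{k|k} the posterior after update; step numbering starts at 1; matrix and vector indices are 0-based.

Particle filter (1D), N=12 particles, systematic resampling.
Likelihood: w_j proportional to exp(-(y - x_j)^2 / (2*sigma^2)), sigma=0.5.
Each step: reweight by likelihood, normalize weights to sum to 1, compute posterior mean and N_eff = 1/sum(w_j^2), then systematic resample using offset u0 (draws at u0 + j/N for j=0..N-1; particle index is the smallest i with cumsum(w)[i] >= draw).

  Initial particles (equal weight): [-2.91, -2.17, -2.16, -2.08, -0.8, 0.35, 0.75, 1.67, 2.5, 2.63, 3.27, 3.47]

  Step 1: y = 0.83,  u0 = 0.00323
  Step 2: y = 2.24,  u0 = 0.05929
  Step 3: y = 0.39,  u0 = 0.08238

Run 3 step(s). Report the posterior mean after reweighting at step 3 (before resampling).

post_mean = 1.0719

step 1: w=[0.0000, 0.0000, 0.0000, 0.0000, 0.0026, 0.3369, 0.5273, 0.1303, 0.0020, 0.0008, 0.0000, 0.0000]  mean=0.7361  Neff=2.4474  idx=[5, 5, 5, 5, 5, 6, 6, 6, 6, 6, 6, 7]
step 2: w=[0.0013, 0.0013, 0.0013, 0.0013, 0.0013, 0.0198, 0.0198, 0.0198, 0.0198, 0.0198, 0.0198, 0.8748]  mean=1.5522  Neff=1.3026  idx=[7, 11, 11, 11, 11, 11, 11, 11, 11, 11, 11, 11]
step 3: w=[0.6502, 0.0318, 0.0318, 0.0318, 0.0318, 0.0318, 0.0318, 0.0318, 0.0318, 0.0318, 0.0318, 0.0318]  mean=1.0719  Neff=2.3051  idx=[0, 0, 0, 0, 0, 0, 0, 1, 4, 6, 9, 11]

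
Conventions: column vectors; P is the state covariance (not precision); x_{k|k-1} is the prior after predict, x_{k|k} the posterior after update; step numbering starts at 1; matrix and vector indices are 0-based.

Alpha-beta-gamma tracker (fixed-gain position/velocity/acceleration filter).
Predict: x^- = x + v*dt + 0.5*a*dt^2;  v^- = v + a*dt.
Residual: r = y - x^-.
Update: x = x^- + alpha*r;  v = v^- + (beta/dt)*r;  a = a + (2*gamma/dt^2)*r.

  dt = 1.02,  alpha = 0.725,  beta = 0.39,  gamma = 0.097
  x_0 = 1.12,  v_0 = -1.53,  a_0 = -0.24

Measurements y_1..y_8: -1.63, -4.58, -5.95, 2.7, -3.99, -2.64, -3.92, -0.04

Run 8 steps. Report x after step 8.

x_post = -0.6947

step 1: x_pred=-0.5654  r=-1.0646  x^+=-1.3372  v^+=-2.1818  a^+=-0.4385
step 2: x_pred=-3.7908  r=-0.7892  x^+=-4.3630  v^+=-2.9309  a^+=-0.5857
step 3: x_pred=-7.6571  r=1.7071  x^+=-6.4195  v^+=-2.8755  a^+=-0.2673
step 4: x_pred=-9.4915  r=12.1915  x^+=-0.6527  v^+=1.5133  a^+=2.0060
step 5: x_pred=1.9344  r=-5.9244  x^+=-2.3608  v^+=1.2942  a^+=0.9013
step 6: x_pred=-0.5719  r=-2.0681  x^+=-2.0713  v^+=1.4227  a^+=0.5156
step 7: x_pred=-0.3519  r=-3.5681  x^+=-2.9388  v^+=0.5844  a^+=-0.1497
step 8: x_pred=-2.4206  r=2.3806  x^+=-0.6947  v^+=1.3419  a^+=0.2942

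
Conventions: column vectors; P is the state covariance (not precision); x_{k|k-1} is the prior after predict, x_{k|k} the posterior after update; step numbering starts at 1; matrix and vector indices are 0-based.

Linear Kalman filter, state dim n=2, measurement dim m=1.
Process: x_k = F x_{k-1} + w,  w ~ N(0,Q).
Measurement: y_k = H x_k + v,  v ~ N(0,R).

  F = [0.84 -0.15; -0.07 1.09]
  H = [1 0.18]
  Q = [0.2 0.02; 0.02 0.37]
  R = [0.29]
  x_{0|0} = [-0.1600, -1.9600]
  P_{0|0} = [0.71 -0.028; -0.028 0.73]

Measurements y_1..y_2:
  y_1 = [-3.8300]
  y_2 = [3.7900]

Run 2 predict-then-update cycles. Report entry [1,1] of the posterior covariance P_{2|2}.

P_post[1,1] = 1.8742

step 1: x^-=[0.1596, -2.1252]  P^-=[0.7245 -0.1670; -0.1670 1.2451]  S=[0.9947]  K=[0.6981; 0.0574]  nu=[-3.6071]  x^+=[-2.3585, -2.3322]  P^+=[0.2397 -0.2069; -0.2069 1.2418]
step 2: x^-=[-1.6314, -2.3770]  P^-=[0.4492 -0.3887; -0.3887 1.8781]  S=[0.6601]  K=[0.5745; -0.0767]  nu=[5.8492]  x^+=[1.7290, -2.8259]  P^+=[0.2313 -0.3596; -0.3596 1.8742]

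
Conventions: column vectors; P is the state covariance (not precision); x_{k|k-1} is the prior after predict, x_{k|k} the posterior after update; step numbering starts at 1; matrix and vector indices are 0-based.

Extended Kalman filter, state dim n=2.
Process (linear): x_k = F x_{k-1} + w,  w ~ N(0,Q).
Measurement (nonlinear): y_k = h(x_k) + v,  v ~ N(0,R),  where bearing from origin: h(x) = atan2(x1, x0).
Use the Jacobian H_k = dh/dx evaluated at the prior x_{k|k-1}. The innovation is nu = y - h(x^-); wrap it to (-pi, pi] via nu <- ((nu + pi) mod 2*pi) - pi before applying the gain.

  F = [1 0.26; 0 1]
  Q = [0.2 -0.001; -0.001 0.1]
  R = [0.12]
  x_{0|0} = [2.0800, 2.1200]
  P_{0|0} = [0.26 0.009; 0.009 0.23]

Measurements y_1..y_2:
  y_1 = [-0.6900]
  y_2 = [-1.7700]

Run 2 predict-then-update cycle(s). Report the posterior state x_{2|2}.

step 1: x^-=[2.6312, 2.1200]  P^-=[0.4802 0.0678; 0.0678 0.3300]  H_jac=[-0.1857 0.2305]  S=[0.1483]  K=[-0.4960; 0.4280]  nu=[-1.3682]  x^+=[3.3098, 1.5344]  P^+=[0.4438 0.0993; 0.0993 0.3028]
step 2: x^-=[3.7088, 1.5344]  P^-=[0.7158 0.1770; 0.1770 0.4028]  H_jac=[-0.0953 0.2302]  S=[0.1401]  K=[-0.1958; 0.5417]  nu=[-2.1623]  x^+=[4.1322, 0.3631]  P^+=[0.7105 0.1919; 0.1919 0.3617]

x_post = [4.1322, 0.3631]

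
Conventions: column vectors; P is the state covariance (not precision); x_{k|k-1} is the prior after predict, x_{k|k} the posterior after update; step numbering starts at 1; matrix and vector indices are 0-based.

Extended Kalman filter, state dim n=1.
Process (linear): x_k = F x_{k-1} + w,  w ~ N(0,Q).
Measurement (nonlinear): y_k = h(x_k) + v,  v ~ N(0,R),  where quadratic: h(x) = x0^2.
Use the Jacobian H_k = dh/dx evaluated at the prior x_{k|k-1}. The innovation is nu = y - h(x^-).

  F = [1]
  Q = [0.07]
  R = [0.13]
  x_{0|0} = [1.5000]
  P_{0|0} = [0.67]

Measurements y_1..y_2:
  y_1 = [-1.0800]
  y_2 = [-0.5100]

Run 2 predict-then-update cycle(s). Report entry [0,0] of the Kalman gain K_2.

K[0,0] = 0.3703

step 1: x^-=[1.5000]  P^-=[0.7400]  H_jac=[3.0000]  S=[6.7900]  K=[0.3270]  nu=[-3.3300]  x^+=[0.4113]  P^+=[0.0142]
step 2: x^-=[0.4113]  P^-=[0.0842]  H_jac=[0.8225]  S=[0.1869]  K=[0.3703]  nu=[-0.6791]  x^+=[0.1598]  P^+=[0.0585]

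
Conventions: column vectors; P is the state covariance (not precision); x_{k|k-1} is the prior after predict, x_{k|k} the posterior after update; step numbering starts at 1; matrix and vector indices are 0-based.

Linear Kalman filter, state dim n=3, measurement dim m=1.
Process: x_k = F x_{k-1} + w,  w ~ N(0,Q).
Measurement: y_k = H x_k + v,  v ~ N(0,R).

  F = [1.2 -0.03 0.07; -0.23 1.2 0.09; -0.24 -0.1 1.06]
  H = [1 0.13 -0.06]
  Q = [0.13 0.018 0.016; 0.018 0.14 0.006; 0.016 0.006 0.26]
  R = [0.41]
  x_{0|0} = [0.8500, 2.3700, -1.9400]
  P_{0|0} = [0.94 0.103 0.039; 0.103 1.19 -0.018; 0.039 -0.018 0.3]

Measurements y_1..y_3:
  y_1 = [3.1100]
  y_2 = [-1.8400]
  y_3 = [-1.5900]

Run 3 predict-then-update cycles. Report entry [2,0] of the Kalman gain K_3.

step 1: x^-=[0.8131, 2.4739, -2.4974]  P^-=[1.4854 -0.1312 -0.1909; -0.1312 1.8434 -0.1167; -0.1909 -0.1167 0.6520]  S=[1.9195]  K=[0.7709; 0.0601; -0.1277]  nu=[1.8254]  x^+=[2.2204, 2.5837, -2.7305]  P^+=[0.3446 -0.2202 -0.0019; -0.2202 1.8365 -0.1019; -0.0019 -0.1019 0.6207]
step 2: x^-=[2.3958, 2.3439, -3.6856]  P^-=[0.6469 -0.4664 -0.0052; -0.4664 2.9074 -0.2060; -0.0052 -0.2060 1.0077]  S=[0.9922]  K=[0.5912; -0.0767; -0.0932]  nu=[-4.7617]  x^+=[-0.4191, 2.7090, -3.2419]  P^+=[0.3001 -0.4214 0.0494; -0.4214 2.9015 -0.2131; 0.0494 -0.2131 0.9990]
step 3: x^-=[-0.8111, 3.0554, -3.6067]  P^-=[0.6092 -0.7855 0.1303; -0.7855 4.5267 -0.4009; 0.1303 -0.4009 1.4286]  S=[0.8873]  K=[0.5627; -0.1950; -0.0085]  nu=[-1.3925]  x^+=[-1.5947, 3.3269, -3.5948]  P^+=[0.3283 -0.6882 0.1345; -0.6882 4.4930 -0.4024; 0.1345 -0.4024 1.4286]

K[2,0] = -0.0085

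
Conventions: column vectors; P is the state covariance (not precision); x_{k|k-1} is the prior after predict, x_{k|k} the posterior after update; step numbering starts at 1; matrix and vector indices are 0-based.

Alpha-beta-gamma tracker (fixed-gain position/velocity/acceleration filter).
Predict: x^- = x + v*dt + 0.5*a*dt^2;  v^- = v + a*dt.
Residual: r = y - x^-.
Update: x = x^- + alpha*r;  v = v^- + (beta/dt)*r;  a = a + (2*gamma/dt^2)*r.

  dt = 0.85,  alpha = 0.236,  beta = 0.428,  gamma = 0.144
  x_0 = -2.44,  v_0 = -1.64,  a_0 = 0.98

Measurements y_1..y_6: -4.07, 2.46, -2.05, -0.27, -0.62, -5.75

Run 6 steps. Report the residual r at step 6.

resid = -9.8577

step 1: x_pred=-3.4800  r=-0.5900  x^+=-3.6192  v^+=-1.1041  a^+=0.7448
step 2: x_pred=-4.2886  r=6.7486  x^+=-2.6960  v^+=2.9271  a^+=3.4349
step 3: x_pred=1.0330  r=-3.0830  x^+=0.3054  v^+=4.2944  a^+=2.2060
step 4: x_pred=4.7526  r=-5.0226  x^+=3.5673  v^+=3.6405  a^+=0.2039
step 5: x_pred=6.7354  r=-7.3554  x^+=4.9995  v^+=0.1102  a^+=-2.7280
step 6: x_pred=4.1077  r=-9.8577  x^+=1.7813  v^+=-7.1723  a^+=-6.6575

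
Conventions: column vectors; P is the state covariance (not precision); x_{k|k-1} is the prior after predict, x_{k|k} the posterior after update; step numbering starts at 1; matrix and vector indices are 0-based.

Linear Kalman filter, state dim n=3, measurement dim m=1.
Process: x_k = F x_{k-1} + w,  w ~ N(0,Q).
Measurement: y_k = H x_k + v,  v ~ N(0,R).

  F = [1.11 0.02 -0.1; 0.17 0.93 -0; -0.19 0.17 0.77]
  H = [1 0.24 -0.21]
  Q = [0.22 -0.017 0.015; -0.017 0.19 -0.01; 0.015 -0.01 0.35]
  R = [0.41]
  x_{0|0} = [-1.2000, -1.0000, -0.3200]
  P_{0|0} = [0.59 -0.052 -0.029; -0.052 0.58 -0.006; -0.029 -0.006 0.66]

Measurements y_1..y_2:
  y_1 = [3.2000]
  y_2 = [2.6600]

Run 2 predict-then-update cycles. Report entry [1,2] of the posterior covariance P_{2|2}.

P_post[1,2] = 0.1991

step 1: x^-=[-1.3200, -1.1340, -0.1884]  P^-=[0.9579 0.0523 -0.1932; 0.0523 0.6923 0.0622; -0.1932 0.0622 0.7896]  S=[1.5426]  K=[0.6554; 0.1331; -0.2231]  nu=[4.7526]  x^+=[1.7949, -0.5012, -1.2486]  P^+=[0.2953 -0.0823 0.0323; -0.0823 0.6649 0.1080; 0.0323 0.1080 0.7129]
step 2: x^-=[2.1072, -0.1610, -1.3876]  P^-=[0.5799 -0.0448 -0.0871; -0.0448 0.7476 0.1794; -0.0871 0.1794 0.8267]  S=[1.0664]  K=[0.5509; 0.0910; -0.2041]  nu=[0.3000]  x^+=[2.2725, -0.1337, -1.4489]  P^+=[0.2563 -0.0982 0.0328; -0.0982 0.7388 0.1991; 0.0328 0.1991 0.7823]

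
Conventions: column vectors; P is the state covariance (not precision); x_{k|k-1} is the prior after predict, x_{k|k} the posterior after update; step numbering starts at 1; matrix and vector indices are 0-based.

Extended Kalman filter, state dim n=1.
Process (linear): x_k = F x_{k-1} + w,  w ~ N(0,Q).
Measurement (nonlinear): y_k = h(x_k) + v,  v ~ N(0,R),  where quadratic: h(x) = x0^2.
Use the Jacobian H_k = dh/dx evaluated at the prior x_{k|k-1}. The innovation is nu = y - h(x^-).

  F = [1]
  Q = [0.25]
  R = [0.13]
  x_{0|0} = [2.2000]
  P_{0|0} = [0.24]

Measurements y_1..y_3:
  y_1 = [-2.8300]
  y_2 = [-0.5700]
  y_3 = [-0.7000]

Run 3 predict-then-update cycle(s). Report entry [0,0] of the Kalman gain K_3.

step 1: x^-=[2.2000]  P^-=[0.4900]  H_jac=[4.4000]  S=[9.6164]  K=[0.2242]  nu=[-7.6700]  x^+=[0.4804]  P^+=[0.0066]
step 2: x^-=[0.4804]  P^-=[0.2566]  H_jac=[0.9608]  S=[0.3669]  K=[0.6720]  nu=[-0.8008]  x^+=[-0.0578]  P^+=[0.0909]
step 3: x^-=[-0.0578]  P^-=[0.3409]  H_jac=[-0.1155]  S=[0.1345]  K=[-0.2927]  nu=[-0.7033]  x^+=[0.1481]  P^+=[0.3294]

K[0,0] = -0.2927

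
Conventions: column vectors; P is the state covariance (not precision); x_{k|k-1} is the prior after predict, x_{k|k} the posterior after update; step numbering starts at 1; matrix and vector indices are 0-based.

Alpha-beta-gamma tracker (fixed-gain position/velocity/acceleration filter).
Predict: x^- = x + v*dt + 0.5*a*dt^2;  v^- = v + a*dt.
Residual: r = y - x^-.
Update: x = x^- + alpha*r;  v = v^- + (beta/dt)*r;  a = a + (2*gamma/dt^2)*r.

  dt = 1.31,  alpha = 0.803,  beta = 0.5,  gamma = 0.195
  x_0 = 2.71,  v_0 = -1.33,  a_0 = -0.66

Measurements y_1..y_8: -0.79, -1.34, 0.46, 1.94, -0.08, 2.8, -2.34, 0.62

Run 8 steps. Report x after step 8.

x_post = -0.1594

step 1: x_pred=0.4014  r=-1.1914  x^+=-0.5553  v^+=-2.6493  a^+=-0.9308
step 2: x_pred=-4.8245  r=3.4845  x^+=-2.0265  v^+=-2.5386  a^+=-0.1389
step 3: x_pred=-5.4712  r=5.9312  x^+=-0.7084  v^+=-0.4567  a^+=1.2091
step 4: x_pred=-0.2693  r=2.2093  x^+=1.5048  v^+=1.9704  a^+=1.7112
step 5: x_pred=5.5543  r=-5.6343  x^+=1.0299  v^+=2.0615  a^+=0.4307
step 6: x_pred=4.1001  r=-1.3001  x^+=3.0561  v^+=2.1295  a^+=0.1352
step 7: x_pred=5.9619  r=-8.3019  x^+=-0.7045  v^+=-0.8619  a^+=-1.7514
step 8: x_pred=-3.3365  r=3.9565  x^+=-0.1594  v^+=-1.6462  a^+=-0.8523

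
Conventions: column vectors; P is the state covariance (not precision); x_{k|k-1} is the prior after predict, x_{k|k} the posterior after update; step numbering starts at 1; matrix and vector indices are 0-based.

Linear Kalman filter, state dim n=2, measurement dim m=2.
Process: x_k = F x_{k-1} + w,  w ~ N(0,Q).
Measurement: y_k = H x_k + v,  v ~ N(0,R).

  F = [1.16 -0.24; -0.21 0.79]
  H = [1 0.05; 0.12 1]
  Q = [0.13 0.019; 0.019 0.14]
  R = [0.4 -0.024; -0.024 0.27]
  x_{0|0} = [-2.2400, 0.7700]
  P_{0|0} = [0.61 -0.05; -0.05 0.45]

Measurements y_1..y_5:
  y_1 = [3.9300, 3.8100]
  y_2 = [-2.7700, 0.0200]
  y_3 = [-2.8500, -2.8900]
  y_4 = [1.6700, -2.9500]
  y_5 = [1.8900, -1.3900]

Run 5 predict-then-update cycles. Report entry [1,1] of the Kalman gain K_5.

step 1: x^-=[-2.7832, 1.0787]  P^-=[1.0046 -0.2633; -0.2633 0.4643]  S=[1.3794 -0.1451; -0.1451 0.6856]  K=[0.7127 -0.0573; -0.1101 0.6079]  nu=[6.6593, 3.0653]  x^+=[1.7870, 2.2089]  P^+=[0.2898 -0.0674; -0.0674 0.1749]
step 2: x^-=[1.5428, 1.3698]  P^-=[0.5676 -0.1499; -0.1499 0.2843]  S=[0.9533 -0.0925; -0.0925 0.5265]  K=[0.5824 -0.0530; -0.0949 0.4891]  nu=[-4.3813, -1.5349]  x^+=[-0.9273, 1.0347]  P^+=[0.2371 -0.0567; -0.0567 0.1411]
step 3: x^-=[-1.3240, 1.0122]  P^-=[0.4887 -0.1204; -0.1204 0.2574]  S=[0.8773 -0.0736; -0.0736 0.5055]  K=[0.5466 -0.0425; -0.0832 0.4684]  nu=[-1.5766, -3.7433]  x^+=[-2.0266, -0.6101]  P^+=[0.2222 -0.0513; -0.0513 0.1346]
step 4: x^-=[-2.2044, -0.0564]  P^-=[0.4653 -0.1102; -0.1102 0.2508]  S=[0.8549 -0.0665; -0.0665 0.5011]  K=[0.5349 -0.0375; -0.0782 0.4638]  nu=[3.8772, -2.6291]  x^+=[-0.0317, -1.5789]  P^+=[0.2173 -0.0491; -0.0491 0.1330]
step 5: x^-=[0.3422, -1.2407]  P^-=[0.4574 -0.1066; -0.1066 0.2489]  S=[0.8474 -0.0639; -0.0639 0.4999]  K=[0.5308 -0.0356; -0.0762 0.4625]  nu=[1.6098, -0.1904]  x^+=[1.2035, -1.4514]  P^+=[0.2156 -0.0482; -0.0482 0.1325]

K[1,1] = 0.4625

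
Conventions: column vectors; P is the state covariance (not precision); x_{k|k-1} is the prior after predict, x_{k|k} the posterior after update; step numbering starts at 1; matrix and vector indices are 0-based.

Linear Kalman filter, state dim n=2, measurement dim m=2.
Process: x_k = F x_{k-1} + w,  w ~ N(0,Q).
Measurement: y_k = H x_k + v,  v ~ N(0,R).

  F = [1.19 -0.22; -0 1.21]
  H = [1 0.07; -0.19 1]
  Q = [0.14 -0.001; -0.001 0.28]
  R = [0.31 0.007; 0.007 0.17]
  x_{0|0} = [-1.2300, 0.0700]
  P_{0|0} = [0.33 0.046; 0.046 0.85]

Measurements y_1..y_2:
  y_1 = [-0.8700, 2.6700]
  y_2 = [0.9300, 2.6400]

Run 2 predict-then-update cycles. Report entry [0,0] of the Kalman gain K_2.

K[0,0] = 0.5659

step 1: x^-=[-1.4791, 0.0847]  P^-=[0.6244 -0.1610; -0.1610 1.5245]  S=[0.9193 -0.1638; -0.1638 1.7782]  K=[0.6496 -0.0974; 0.0984 0.8836]  nu=[0.6032, 2.3043]  x^+=[-1.3118, 2.1800]  P^+=[0.1989 0.0258; 0.0258 0.1558]
step 2: x^-=[-2.0407, 2.6378]  P^-=[0.4157 -0.0054; -0.0054 0.5081]  S=[0.7274 -0.0417; -0.0417 0.6951]  K=[0.5659 -0.0874; 0.0838 0.7374]  nu=[2.7860, -0.3856]  x^+=[-0.4303, 2.5870]  P^+=[0.1733 0.0220; 0.0220 0.1301]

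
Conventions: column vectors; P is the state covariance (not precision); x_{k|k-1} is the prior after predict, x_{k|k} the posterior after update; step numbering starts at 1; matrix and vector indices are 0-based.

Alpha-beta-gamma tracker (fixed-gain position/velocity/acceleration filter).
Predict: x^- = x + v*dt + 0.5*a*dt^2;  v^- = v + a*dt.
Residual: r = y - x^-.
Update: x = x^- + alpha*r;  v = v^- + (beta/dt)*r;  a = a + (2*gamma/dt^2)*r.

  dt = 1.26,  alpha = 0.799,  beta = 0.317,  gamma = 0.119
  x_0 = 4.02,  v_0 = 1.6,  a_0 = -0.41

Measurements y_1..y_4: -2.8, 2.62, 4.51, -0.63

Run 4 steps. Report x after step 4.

step 1: x_pred=5.7105  r=-8.5105  x^+=-1.0894  v^+=-1.0577  a^+=-1.6858
step 2: x_pred=-3.7604  r=6.3804  x^+=1.3375  v^+=-1.5767  a^+=-0.7293
step 3: x_pred=-1.2280  r=5.7380  x^+=3.3567  v^+=-1.0520  a^+=0.1309
step 4: x_pred=2.1350  r=-2.7650  x^+=-0.0742  v^+=-1.5828  a^+=-0.2836

x_post = -0.0742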